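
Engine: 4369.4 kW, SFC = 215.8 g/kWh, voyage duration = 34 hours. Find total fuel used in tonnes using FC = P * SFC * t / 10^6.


Formula: FC (tonnes) = P * SFC * t / 1,000,000
Step 1 — P * SFC * t = 4369.4 * 215.8 * 34 = 32059161.68 g
Step 2 — FC (tonnes) = 32059161.68 / 1,000,000 ≈ 32.059 tonnes (5 s.f.)

32.059 tonnes


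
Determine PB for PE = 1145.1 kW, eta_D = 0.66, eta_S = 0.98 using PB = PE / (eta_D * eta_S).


Formula: PB = PE / (eta_D * eta_S)
Step 1 — combined efficiency = eta_D * eta_S = 0.66 * 0.98 = 0.6468
Step 2 — PB = 1145.1 / 0.6468 ≈ 1770.4 kW (5 s.f.)

1770.4 kW


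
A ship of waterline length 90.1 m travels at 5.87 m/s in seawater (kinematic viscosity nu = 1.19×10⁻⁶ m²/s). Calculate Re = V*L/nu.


Formula: Re = V * L / nu
Step 1 — V * L = 5.87 * 90.1 = 528.887 m^2/s
Step 2 — Re = 528.887 / 1.19e-6 = 4.44e+08

4.44e+08


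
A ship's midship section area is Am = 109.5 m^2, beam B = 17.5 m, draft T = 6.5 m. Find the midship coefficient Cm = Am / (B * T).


Formula: Cm = Am / (B * T)
Step 1 — B * T = 17.5 * 6.5 = 113.75 m^2
Step 2 — Cm = 109.5 / 113.75 ≈ 0.96264 (5 s.f.)

0.96264


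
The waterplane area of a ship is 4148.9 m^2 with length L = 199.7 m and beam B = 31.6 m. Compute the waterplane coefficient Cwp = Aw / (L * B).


Formula: Cwp = Aw / (L * B)
Step 1 — L * B = 199.7 * 31.6 = 6310.52 m^2
Step 2 — Cwp = 4148.9 / 6310.52 ≈ 0.65746 (5 s.f.)

0.65746


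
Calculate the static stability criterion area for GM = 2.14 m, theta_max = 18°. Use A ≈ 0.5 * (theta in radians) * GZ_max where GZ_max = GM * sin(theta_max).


Formula: GZ_max = GM * sin(theta); Area = 0.5 * theta_rad * GZ_max
Step 1 — GZ_max = 2.14 * sin(18°) = 2.14 * 0.309017 = 0.661296 m
Step 2 — theta_rad = 18 * pi/180 = 0.314159 rad
Step 3 — Area = 0.5 * 0.314159 * 0.661296 ≈ 0.10388 m·rad (5 s.f.)

0.10388 m·rad


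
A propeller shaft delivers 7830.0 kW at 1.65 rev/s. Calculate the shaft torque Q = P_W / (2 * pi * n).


Formula: Q = P_W / (2 * pi * n)
Step 1 — P_W = 7830.0 kW * 1000 = 7830000.0 W
Step 2 — 2 * pi * n = 2 * pi * 1.65 = 10.367256
Step 3 — Q = 7830000.0 / 10.367256 ≈ 755260 N·m (5 s.f.)

755260 N·m


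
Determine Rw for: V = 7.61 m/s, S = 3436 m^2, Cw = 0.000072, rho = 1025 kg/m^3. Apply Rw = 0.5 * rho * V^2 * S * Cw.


Formula: Rw = 0.5 * rho * V^2 * S * Cw
Step 1 — V^2 = 7.61^2 = 57.9121
Step 2 — 0.5 * rho * V^2 = 0.5 * 1025 * 57.9121 = 29679.95125
Step 3 — Rw = 29679.95125 * 3436 * 0.000072 ≈ 7342.6 N (5 s.f.)

7342.6 N


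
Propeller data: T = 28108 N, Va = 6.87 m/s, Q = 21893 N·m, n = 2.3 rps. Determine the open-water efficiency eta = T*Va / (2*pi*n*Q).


Formula: eta = T * Va / (2 * pi * n * Q)
Step 1 — numerator = T * Va = 28108 * 6.87 = 193101.96
Step 2 — 2 * pi * n = 2 * pi * 2.3 = 14.451326
Step 3 — denominator = 14.451326 * 21893 = 316382.88
Step 4 — eta = 193101.96 / 316382.88 ≈ 0.61034 (5 s.f.)

0.61034


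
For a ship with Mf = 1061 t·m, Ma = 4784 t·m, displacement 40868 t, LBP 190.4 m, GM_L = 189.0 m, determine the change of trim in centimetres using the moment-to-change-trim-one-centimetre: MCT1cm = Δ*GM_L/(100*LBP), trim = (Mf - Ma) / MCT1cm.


Formula: net trimming moment = Mf - Ma; MCT1cm = Δ*GM_L/(100*LBP); trim = net moment / MCT1cm
Step 1 — net trimming moment = 1061 - 4784 = -3723 t·m
Step 2 — MCT1cm = 40868 * 189.0 / (100 * 190.4) = 405.675 t·m/cm
Step 3 — trim = -3723 / 405.675 ≈ -9.1773 cm (5 s.f.)

-9.1773 cm


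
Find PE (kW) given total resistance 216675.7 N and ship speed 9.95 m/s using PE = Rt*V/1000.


Formula: PE = Rt * V / 1000 (kW)
Step 1 — PE (W) = 216675.7 * 9.95 = 2155923.215 W
Step 2 — PE (kW) = 2155923.215 / 1000 ≈ 2155.9 kW (5 s.f.)

2155.9 kW


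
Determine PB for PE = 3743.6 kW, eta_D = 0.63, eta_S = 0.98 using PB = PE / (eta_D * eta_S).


Formula: PB = PE / (eta_D * eta_S)
Step 1 — combined efficiency = eta_D * eta_S = 0.63 * 0.98 = 0.6174
Step 2 — PB = 3743.6 / 0.6174 ≈ 6063.5 kW (5 s.f.)

6063.5 kW


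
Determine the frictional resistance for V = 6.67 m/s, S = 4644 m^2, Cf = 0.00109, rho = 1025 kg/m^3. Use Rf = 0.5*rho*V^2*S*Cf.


Formula: Rf = 0.5 * rho * V^2 * S * Cf
Step 1 — V^2 = 6.67^2 = 44.4889
Step 2 — 0.5 * rho * V^2 = 0.5 * 1025 * 44.4889 = 22800.56125
Step 3 — Rf = 22800.56125 * 4644 * 0.00109 ≈ 115420 N (5 s.f.)

115420 N


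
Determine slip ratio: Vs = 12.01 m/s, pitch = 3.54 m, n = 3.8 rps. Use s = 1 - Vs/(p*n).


Formula: s = 1 - Vs / (p * n)
Step 1 — p * n = 3.54 * 3.8 = 13.452
Step 2 — Vs / (p*n) = 12.01 / 13.452 = 0.892804 (6 d.p.)
Step 3 — s = 1 - 0.892804 = 0.107196

0.107196


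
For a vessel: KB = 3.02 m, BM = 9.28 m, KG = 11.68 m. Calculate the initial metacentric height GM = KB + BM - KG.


Formula: GM = KB + BM - KG
Step 1 — KM = KB + BM = 3.02 + 9.28 = 12.3 m
Step 2 — GM = KM - KG = 12.3 - 11.68 = 0.62 m

0.62 m


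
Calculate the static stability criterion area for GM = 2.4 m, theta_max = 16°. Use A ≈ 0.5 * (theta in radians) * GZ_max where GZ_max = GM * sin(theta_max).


Formula: GZ_max = GM * sin(theta); Area = 0.5 * theta_rad * GZ_max
Step 1 — GZ_max = 2.4 * sin(16°) = 2.4 * 0.275637 = 0.661529 m
Step 2 — theta_rad = 16 * pi/180 = 0.279253 rad
Step 3 — Area = 0.5 * 0.279253 * 0.661529 ≈ 0.092367 m·rad (5 s.f.)

0.092367 m·rad


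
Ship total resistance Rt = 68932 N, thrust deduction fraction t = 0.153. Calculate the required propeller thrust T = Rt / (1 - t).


Formula: T = Rt / (1 - t)
Step 1 — (1 - t) = 1 - 0.153 = 0.847
Step 2 — T = 68932 / 0.847 ≈ 81384 N (5 s.f.)

81384 N


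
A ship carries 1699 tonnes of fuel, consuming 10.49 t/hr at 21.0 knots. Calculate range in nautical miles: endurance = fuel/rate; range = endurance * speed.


Formula: endurance = fuel / rate; range = endurance * speed
Step 1 — endurance = 1699 / 10.49 = 161.9638 hours
Step 2 — range = 161.9638 * 21.0 ≈ 3401.2 nautical miles (5 s.f.)

3401.2 NM


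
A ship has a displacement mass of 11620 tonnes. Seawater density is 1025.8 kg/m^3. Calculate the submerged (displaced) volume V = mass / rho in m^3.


Formula: V = mass / rho
Step 1 — convert tonnes to kg: 11620 t * 1000 = 11620000 kg
Step 2 — V = 11620000 / 1025.8 ≈ 11328 m^3 (5 s.f.)

11328 m^3


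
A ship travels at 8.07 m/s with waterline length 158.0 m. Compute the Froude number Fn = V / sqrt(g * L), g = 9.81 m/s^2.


Formula: Fn = V / sqrt(g * L)
Step 1 — g * L = 9.81 * 158.0 = 1549.98
Step 2 — sqrt(g * L) = sqrt(1549.98) = 39.369785
Step 3 — Fn = 8.07 / 39.369785 ≈ 0.20498 (5 s.f.)

0.20498


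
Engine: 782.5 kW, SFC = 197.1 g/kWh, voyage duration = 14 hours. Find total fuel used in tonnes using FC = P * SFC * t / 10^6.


Formula: FC (tonnes) = P * SFC * t / 1,000,000
Step 1 — P * SFC * t = 782.5 * 197.1 * 14 = 2159230.5 g
Step 2 — FC (tonnes) = 2159230.5 / 1,000,000 ≈ 2.1592 tonnes (5 s.f.)

2.1592 tonnes


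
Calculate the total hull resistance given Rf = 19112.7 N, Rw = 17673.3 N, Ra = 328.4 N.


Formula: Rt = Rf + Rw + Ra
Substituting: Rt = 19112.7 + 17673.3 + 328.4
Result: Rt = 37114.4 N

37114.4 N


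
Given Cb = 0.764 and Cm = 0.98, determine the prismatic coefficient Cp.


Formula: Cp = Cb / Cm
Substituting: Cp = 0.764 / 0.98
Result: Cp ≈ 0.77959 (5 s.f.)

0.77959


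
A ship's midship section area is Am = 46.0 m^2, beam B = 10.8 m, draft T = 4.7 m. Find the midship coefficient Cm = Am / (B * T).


Formula: Cm = Am / (B * T)
Step 1 — B * T = 10.8 * 4.7 = 50.76 m^2
Step 2 — Cm = 46.0 / 50.76 ≈ 0.90623 (5 s.f.)

0.90623


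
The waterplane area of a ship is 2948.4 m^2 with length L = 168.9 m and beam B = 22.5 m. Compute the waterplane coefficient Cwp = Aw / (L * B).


Formula: Cwp = Aw / (L * B)
Step 1 — L * B = 168.9 * 22.5 = 3800.25 m^2
Step 2 — Cwp = 2948.4 / 3800.25 ≈ 0.77584 (5 s.f.)

0.77584


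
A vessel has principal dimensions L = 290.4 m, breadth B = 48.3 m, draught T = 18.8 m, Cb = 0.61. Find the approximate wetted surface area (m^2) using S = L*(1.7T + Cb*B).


Formula: S = 1.7*L*T + V/T with V = Cb*L*B*T, i.e. S = L * (1.7*T + Cb*B)
Step 1 — 1.7*T = 1.7 * 18.8 = 31.96 m
Step 2 — Cb*B = 0.61 * 48.3 = 29.463 m
Step 3 — 1.7*T + Cb*B = 31.96 + 29.463 = 61.423 m
Step 4 — S = 290.4 * 61.423 ≈ 17837 m^2 (5 s.f.)

17837 m^2


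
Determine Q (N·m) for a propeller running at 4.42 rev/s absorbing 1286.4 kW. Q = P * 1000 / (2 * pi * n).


Formula: Q = P_W / (2 * pi * n)
Step 1 — P_W = 1286.4 kW * 1000 = 1286400.0 W
Step 2 — 2 * pi * n = 2 * pi * 4.42 = 27.771679
Step 3 — Q = 1286400.0 / 27.771679 ≈ 46321 N·m (5 s.f.)

46321 N·m


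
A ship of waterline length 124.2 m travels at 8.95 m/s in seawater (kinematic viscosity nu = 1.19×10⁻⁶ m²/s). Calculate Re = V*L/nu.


Formula: Re = V * L / nu
Step 1 — V * L = 8.95 * 124.2 = 1111.59 m^2/s
Step 2 — Re = 1111.59 / 1.19e-6 = 9.34e+08

9.34e+08


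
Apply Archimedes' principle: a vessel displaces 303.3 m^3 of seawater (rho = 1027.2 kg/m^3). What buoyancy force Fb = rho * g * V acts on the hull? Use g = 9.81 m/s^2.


Formula: Fb = rho * g * V
Substituting: Fb = 1027.2 * 9.81 * 303.3
Intermediate: 1027.2 * 9.81 = 10076.832
Result: Fb = 10076.832 * 303.3 ≈ 3056300 N (5 s.f.)

3056300 N


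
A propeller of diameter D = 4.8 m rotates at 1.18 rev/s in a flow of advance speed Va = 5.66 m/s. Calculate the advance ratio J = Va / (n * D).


Formula: J = Va / (n * D)
Step 1 — n * D = 1.18 * 4.8 = 5.664
Step 2 — J = 5.66 / 5.664 ≈ 0.99929 (5 s.f.)

0.99929


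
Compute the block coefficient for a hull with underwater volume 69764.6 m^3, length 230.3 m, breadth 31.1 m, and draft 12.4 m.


Formula: Cb = V / (L * B * T)
Step 1 — L * B * T = 230.3 * 31.1 * 12.4 = 88812.892 m^3
Step 2 — Cb = 69764.6 / 88812.892 ≈ 0.78552 (5 s.f.)

0.78552


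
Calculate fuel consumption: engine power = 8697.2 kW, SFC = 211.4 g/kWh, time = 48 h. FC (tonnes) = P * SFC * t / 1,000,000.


Formula: FC (tonnes) = P * SFC * t / 1,000,000
Step 1 — P * SFC * t = 8697.2 * 211.4 * 48 = 88252227.84 g
Step 2 — FC (tonnes) = 88252227.84 / 1,000,000 ≈ 88.252 tonnes (5 s.f.)

88.252 tonnes


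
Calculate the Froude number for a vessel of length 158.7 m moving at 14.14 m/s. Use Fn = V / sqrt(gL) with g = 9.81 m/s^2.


Formula: Fn = V / sqrt(g * L)
Step 1 — g * L = 9.81 * 158.7 = 1556.847
Step 2 — sqrt(g * L) = sqrt(1556.847) = 39.456901
Step 3 — Fn = 14.14 / 39.456901 ≈ 0.35837 (5 s.f.)

0.35837


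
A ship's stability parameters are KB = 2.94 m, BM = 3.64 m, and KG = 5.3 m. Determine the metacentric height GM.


Formula: GM = KB + BM - KG
Step 1 — KM = KB + BM = 2.94 + 3.64 = 6.58 m
Step 2 — GM = KM - KG = 6.58 - 5.3 = 1.28 m

1.28 m


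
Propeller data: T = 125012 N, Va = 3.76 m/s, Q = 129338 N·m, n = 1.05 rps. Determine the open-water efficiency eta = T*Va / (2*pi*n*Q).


Formula: eta = T * Va / (2 * pi * n * Q)
Step 1 — numerator = T * Va = 125012 * 3.76 = 470045.12
Step 2 — 2 * pi * n = 2 * pi * 1.05 = 6.597345
Step 3 — denominator = 6.597345 * 129338 = 853287.41
Step 4 — eta = 470045.12 / 853287.41 ≈ 0.55086 (5 s.f.)

0.55086


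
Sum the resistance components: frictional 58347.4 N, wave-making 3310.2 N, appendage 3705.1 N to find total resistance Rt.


Formula: Rt = Rf + Rw + Ra
Substituting: Rt = 58347.4 + 3310.2 + 3705.1
Result: Rt = 65362.7 N

65362.7 N


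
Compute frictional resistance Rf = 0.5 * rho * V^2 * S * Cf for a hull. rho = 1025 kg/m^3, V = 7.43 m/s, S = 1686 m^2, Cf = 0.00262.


Formula: Rf = 0.5 * rho * V^2 * S * Cf
Step 1 — V^2 = 7.43^2 = 55.2049
Step 2 — 0.5 * rho * V^2 = 0.5 * 1025 * 55.2049 = 28292.51125
Step 3 — Rf = 28292.51125 * 1686 * 0.00262 ≈ 124980 N (5 s.f.)

124980 N


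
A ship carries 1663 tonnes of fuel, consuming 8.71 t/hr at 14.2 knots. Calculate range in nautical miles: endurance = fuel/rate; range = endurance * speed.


Formula: endurance = fuel / rate; range = endurance * speed
Step 1 — endurance = 1663 / 8.71 = 190.93 hours
Step 2 — range = 190.93 * 14.2 ≈ 2711.2 nautical miles (5 s.f.)

2711.2 NM


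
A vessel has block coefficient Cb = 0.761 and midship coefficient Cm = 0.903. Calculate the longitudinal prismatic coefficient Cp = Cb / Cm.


Formula: Cp = Cb / Cm
Substituting: Cp = 0.761 / 0.903
Result: Cp ≈ 0.84275 (5 s.f.)

0.84275


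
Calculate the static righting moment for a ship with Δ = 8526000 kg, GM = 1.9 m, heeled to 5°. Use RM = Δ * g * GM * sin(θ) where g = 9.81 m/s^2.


Formula: GZ = GM * sin(theta); RM = disp * g * GZ
Step 1 — GZ = 1.9 * sin(5°) = 1.9 * 0.087156 = 0.165596 m
Step 2 — RM = 8526000 * 9.81 * 0.165596 ≈ 13850000 N·m (5 s.f.)

13850000 N·m


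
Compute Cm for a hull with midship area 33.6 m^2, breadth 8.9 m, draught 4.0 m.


Formula: Cm = Am / (B * T)
Step 1 — B * T = 8.9 * 4.0 = 35.6 m^2
Step 2 — Cm = 33.6 / 35.6 ≈ 0.94382 (5 s.f.)

0.94382


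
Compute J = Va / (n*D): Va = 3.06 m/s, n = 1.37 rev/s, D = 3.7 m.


Formula: J = Va / (n * D)
Step 1 — n * D = 1.37 * 3.7 = 5.069
Step 2 — J = 3.06 / 5.069 ≈ 0.60367 (5 s.f.)

0.60367


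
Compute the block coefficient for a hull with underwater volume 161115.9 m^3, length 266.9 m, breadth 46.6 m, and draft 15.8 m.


Formula: Cb = V / (L * B * T)
Step 1 — L * B * T = 266.9 * 46.6 * 15.8 = 196513.132 m^3
Step 2 — Cb = 161115.9 / 196513.132 ≈ 0.81987 (5 s.f.)

0.81987


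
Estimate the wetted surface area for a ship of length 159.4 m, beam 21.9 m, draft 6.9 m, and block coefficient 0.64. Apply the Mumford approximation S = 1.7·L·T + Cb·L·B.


Formula: S = 1.7*L*T + V/T with V = Cb*L*B*T, i.e. S = L * (1.7*T + Cb*B)
Step 1 — 1.7*T = 1.7 * 6.9 = 11.73 m
Step 2 — Cb*B = 0.64 * 21.9 = 14.016 m
Step 3 — 1.7*T + Cb*B = 11.73 + 14.016 = 25.746 m
Step 4 — S = 159.4 * 25.746 ≈ 4103.9 m^2 (5 s.f.)

4103.9 m^2


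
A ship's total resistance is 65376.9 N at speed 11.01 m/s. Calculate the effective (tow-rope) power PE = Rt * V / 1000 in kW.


Formula: PE = Rt * V / 1000 (kW)
Step 1 — PE (W) = 65376.9 * 11.01 = 719799.669 W
Step 2 — PE (kW) = 719799.669 / 1000 ≈ 719.80 kW (5 s.f.)

719.80 kW


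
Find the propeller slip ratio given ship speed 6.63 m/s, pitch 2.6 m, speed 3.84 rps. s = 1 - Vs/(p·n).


Formula: s = 1 - Vs / (p * n)
Step 1 — p * n = 2.6 * 3.84 = 9.984
Step 2 — Vs / (p*n) = 6.63 / 9.984 = 0.664062 (6 d.p.)
Step 3 — s = 1 - 0.664062 = 0.335938

0.335938


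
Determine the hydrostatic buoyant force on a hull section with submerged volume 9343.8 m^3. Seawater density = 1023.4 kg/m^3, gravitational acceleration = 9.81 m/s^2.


Formula: Fb = rho * g * V
Substituting: Fb = 1023.4 * 9.81 * 9343.8
Intermediate: 1023.4 * 9.81 = 10039.554
Result: Fb = 10039.554 * 9343.8 ≈ 93808000 N (5 s.f.)

93808000 N


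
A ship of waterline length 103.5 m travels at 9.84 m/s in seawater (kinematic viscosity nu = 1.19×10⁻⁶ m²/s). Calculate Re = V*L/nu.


Formula: Re = V * L / nu
Step 1 — V * L = 9.84 * 103.5 = 1018.44 m^2/s
Step 2 — Re = 1018.44 / 1.19e-6 = 8.56e+08

8.56e+08


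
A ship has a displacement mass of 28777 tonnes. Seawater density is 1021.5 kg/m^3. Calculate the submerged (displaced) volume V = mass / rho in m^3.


Formula: V = mass / rho
Step 1 — convert tonnes to kg: 28777 t * 1000 = 28777000 kg
Step 2 — V = 28777000 / 1021.5 ≈ 28171 m^3 (5 s.f.)

28171 m^3


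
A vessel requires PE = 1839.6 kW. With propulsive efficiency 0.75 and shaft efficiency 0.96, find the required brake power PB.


Formula: PB = PE / (eta_D * eta_S)
Step 1 — combined efficiency = eta_D * eta_S = 0.75 * 0.96 = 0.72
Step 2 — PB = 1839.6 / 0.72 ≈ 2555.0 kW (5 s.f.)

2555.0 kW


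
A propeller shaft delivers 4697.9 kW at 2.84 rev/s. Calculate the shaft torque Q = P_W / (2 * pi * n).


Formula: Q = P_W / (2 * pi * n)
Step 1 — P_W = 4697.9 kW * 1000 = 4697900.0 W
Step 2 — 2 * pi * n = 2 * pi * 2.84 = 17.844246
Step 3 — Q = 4697900.0 / 17.844246 ≈ 263270 N·m (5 s.f.)

263270 N·m


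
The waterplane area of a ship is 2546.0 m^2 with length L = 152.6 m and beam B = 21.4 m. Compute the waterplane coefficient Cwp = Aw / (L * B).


Formula: Cwp = Aw / (L * B)
Step 1 — L * B = 152.6 * 21.4 = 3265.64 m^2
Step 2 — Cwp = 2546.0 / 3265.64 ≈ 0.77963 (5 s.f.)

0.77963


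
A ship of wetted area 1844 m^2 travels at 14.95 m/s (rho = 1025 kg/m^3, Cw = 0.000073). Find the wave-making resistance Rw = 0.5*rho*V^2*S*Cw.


Formula: Rw = 0.5 * rho * V^2 * S * Cw
Step 1 — V^2 = 14.95^2 = 223.5025
Step 2 — 0.5 * rho * V^2 = 0.5 * 1025 * 223.5025 = 114545.03125
Step 3 — Rw = 114545.03125 * 1844 * 0.000073 ≈ 15419 N (5 s.f.)

15419 N


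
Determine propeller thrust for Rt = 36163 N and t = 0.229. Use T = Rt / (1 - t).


Formula: T = Rt / (1 - t)
Step 1 — (1 - t) = 1 - 0.229 = 0.771
Step 2 — T = 36163 / 0.771 ≈ 46904 N (5 s.f.)

46904 N


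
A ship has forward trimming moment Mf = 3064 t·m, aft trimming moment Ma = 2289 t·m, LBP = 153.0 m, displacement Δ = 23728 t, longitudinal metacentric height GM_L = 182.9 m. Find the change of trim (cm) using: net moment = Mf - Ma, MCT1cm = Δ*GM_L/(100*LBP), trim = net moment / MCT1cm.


Formula: net trimming moment = Mf - Ma; MCT1cm = Δ*GM_L/(100*LBP); trim = net moment / MCT1cm
Step 1 — net trimming moment = 3064 - 2289 = 775 t·m
Step 2 — MCT1cm = 23728 * 182.9 / (100 * 153.0) = 283.6504 t·m/cm
Step 3 — trim = 775 / 283.6504 ≈ 2.7322 cm (5 s.f.)

2.7322 cm


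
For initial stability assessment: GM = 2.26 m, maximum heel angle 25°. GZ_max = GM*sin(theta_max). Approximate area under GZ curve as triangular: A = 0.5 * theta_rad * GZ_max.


Formula: GZ_max = GM * sin(theta); Area = 0.5 * theta_rad * GZ_max
Step 1 — GZ_max = 2.26 * sin(25°) = 2.26 * 0.422618 = 0.955117 m
Step 2 — theta_rad = 25 * pi/180 = 0.436332 rad
Step 3 — Area = 0.5 * 0.436332 * 0.955117 ≈ 0.20837 m·rad (5 s.f.)

0.20837 m·rad


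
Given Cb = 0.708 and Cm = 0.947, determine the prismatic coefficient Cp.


Formula: Cp = Cb / Cm
Substituting: Cp = 0.708 / 0.947
Result: Cp ≈ 0.74762 (5 s.f.)

0.74762


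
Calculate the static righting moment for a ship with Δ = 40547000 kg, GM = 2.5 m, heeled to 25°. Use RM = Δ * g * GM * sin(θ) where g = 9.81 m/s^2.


Formula: GZ = GM * sin(theta); RM = disp * g * GZ
Step 1 — GZ = 2.5 * sin(25°) = 2.5 * 0.422618 = 1.056545 m
Step 2 — RM = 40547000 * 9.81 * 1.056545 ≈ 420260000 N·m (5 s.f.)

420260000 N·m


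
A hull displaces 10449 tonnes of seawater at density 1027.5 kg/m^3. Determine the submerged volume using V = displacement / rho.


Formula: V = mass / rho
Step 1 — convert tonnes to kg: 10449 t * 1000 = 10449000 kg
Step 2 — V = 10449000 / 1027.5 ≈ 10169 m^3 (5 s.f.)

10169 m^3


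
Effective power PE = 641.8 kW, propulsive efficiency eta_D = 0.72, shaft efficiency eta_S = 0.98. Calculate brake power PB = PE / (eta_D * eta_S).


Formula: PB = PE / (eta_D * eta_S)
Step 1 — combined efficiency = eta_D * eta_S = 0.72 * 0.98 = 0.7056
Step 2 — PB = 641.8 / 0.7056 ≈ 909.58 kW (5 s.f.)

909.58 kW


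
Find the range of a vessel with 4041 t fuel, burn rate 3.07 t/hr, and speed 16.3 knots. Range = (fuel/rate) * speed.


Formula: endurance = fuel / rate; range = endurance * speed
Step 1 — endurance = 4041 / 3.07 = 1316.2866 hours
Step 2 — range = 1316.2866 * 16.3 ≈ 21455 nautical miles (5 s.f.)

21455 NM


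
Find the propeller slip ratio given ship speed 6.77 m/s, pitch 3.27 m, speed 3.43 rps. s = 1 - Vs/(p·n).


Formula: s = 1 - Vs / (p * n)
Step 1 — p * n = 3.27 * 3.43 = 11.2161
Step 2 — Vs / (p*n) = 6.77 / 11.2161 = 0.603597 (6 d.p.)
Step 3 — s = 1 - 0.603597 = 0.396403

0.396403


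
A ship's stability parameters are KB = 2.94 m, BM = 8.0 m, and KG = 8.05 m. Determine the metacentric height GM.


Formula: GM = KB + BM - KG
Step 1 — KM = KB + BM = 2.94 + 8.0 = 10.94 m
Step 2 — GM = KM - KG = 10.94 - 8.05 = 2.89 m

2.89 m


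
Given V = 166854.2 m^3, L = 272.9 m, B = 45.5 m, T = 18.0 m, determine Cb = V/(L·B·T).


Formula: Cb = V / (L * B * T)
Step 1 — L * B * T = 272.9 * 45.5 * 18.0 = 223505.1 m^3
Step 2 — Cb = 166854.2 / 223505.1 ≈ 0.74653 (5 s.f.)

0.74653


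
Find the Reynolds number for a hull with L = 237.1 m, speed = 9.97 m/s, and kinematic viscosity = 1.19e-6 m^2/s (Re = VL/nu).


Formula: Re = V * L / nu
Step 1 — V * L = 9.97 * 237.1 = 2363.887 m^2/s
Step 2 — Re = 2363.887 / 1.19e-6 = 1.99e+09

1.99e+09


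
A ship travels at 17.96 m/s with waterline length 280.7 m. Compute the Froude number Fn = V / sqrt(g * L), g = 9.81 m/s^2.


Formula: Fn = V / sqrt(g * L)
Step 1 — g * L = 9.81 * 280.7 = 2753.667
Step 2 — sqrt(g * L) = sqrt(2753.667) = 52.475394
Step 3 — Fn = 17.96 / 52.475394 ≈ 0.34226 (5 s.f.)

0.34226


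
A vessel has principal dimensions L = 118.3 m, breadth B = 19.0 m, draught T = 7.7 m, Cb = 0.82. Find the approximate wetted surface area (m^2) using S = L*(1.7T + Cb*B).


Formula: S = 1.7*L*T + V/T with V = Cb*L*B*T, i.e. S = L * (1.7*T + Cb*B)
Step 1 — 1.7*T = 1.7 * 7.7 = 13.09 m
Step 2 — Cb*B = 0.82 * 19.0 = 15.58 m
Step 3 — 1.7*T + Cb*B = 13.09 + 15.58 = 28.67 m
Step 4 — S = 118.3 * 28.67 ≈ 3391.7 m^2 (5 s.f.)

3391.7 m^2


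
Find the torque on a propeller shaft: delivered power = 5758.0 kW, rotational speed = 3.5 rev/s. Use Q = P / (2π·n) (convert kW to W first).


Formula: Q = P_W / (2 * pi * n)
Step 1 — P_W = 5758.0 kW * 1000 = 5758000.0 W
Step 2 — 2 * pi * n = 2 * pi * 3.5 = 21.991149
Step 3 — Q = 5758000.0 / 21.991149 ≈ 261830 N·m (5 s.f.)

261830 N·m


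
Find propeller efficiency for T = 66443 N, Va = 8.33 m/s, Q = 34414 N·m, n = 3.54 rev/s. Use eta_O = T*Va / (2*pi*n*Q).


Formula: eta = T * Va / (2 * pi * n * Q)
Step 1 — numerator = T * Va = 66443 * 8.33 = 553470.19
Step 2 — 2 * pi * n = 2 * pi * 3.54 = 22.242476
Step 3 — denominator = 22.242476 * 34414 = 765452.57
Step 4 — eta = 553470.19 / 765452.57 ≈ 0.72306 (5 s.f.)

0.72306


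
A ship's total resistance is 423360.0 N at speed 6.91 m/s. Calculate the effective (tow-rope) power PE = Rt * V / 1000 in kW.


Formula: PE = Rt * V / 1000 (kW)
Step 1 — PE (W) = 423360.0 * 6.91 = 2925417.6 W
Step 2 — PE (kW) = 2925417.6 / 1000 ≈ 2925.4 kW (5 s.f.)

2925.4 kW


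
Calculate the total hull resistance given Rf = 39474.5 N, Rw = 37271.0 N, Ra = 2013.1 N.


Formula: Rt = Rf + Rw + Ra
Substituting: Rt = 39474.5 + 37271.0 + 2013.1
Result: Rt = 78758.6 N

78758.6 N


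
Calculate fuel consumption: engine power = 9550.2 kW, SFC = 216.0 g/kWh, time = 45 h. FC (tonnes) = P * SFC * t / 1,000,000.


Formula: FC (tonnes) = P * SFC * t / 1,000,000
Step 1 — P * SFC * t = 9550.2 * 216.0 * 45 = 92827944.0 g
Step 2 — FC (tonnes) = 92827944.0 / 1,000,000 ≈ 92.828 tonnes (5 s.f.)

92.828 tonnes


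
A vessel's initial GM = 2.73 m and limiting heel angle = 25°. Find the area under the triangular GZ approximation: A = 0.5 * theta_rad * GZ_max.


Formula: GZ_max = GM * sin(theta); Area = 0.5 * theta_rad * GZ_max
Step 1 — GZ_max = 2.73 * sin(25°) = 2.73 * 0.422618 = 1.153747 m
Step 2 — theta_rad = 25 * pi/180 = 0.436332 rad
Step 3 — Area = 0.5 * 0.436332 * 1.153747 ≈ 0.25171 m·rad (5 s.f.)

0.25171 m·rad


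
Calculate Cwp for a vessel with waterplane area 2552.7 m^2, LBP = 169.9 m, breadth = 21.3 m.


Formula: Cwp = Aw / (L * B)
Step 1 — L * B = 169.9 * 21.3 = 3618.87 m^2
Step 2 — Cwp = 2552.7 / 3618.87 ≈ 0.70539 (5 s.f.)

0.70539


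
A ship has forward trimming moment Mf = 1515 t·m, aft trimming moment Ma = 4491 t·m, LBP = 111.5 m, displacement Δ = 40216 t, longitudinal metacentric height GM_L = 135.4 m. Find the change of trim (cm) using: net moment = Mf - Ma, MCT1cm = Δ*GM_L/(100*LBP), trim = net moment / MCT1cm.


Formula: net trimming moment = Mf - Ma; MCT1cm = Δ*GM_L/(100*LBP); trim = net moment / MCT1cm
Step 1 — net trimming moment = 1515 - 4491 = -2976 t·m
Step 2 — MCT1cm = 40216 * 135.4 / (100 * 111.5) = 488.3629 t·m/cm
Step 3 — trim = -2976 / 488.3629 ≈ -6.0938 cm (5 s.f.)

-6.0938 cm


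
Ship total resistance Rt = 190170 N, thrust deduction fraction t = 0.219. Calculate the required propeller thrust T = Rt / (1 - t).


Formula: T = Rt / (1 - t)
Step 1 — (1 - t) = 1 - 0.219 = 0.781
Step 2 — T = 190170 / 0.781 ≈ 243500 N (5 s.f.)

243500 N


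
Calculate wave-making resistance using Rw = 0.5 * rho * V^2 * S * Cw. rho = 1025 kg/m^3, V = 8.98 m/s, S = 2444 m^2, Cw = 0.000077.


Formula: Rw = 0.5 * rho * V^2 * S * Cw
Step 1 — V^2 = 8.98^2 = 80.6404
Step 2 — 0.5 * rho * V^2 = 0.5 * 1025 * 80.6404 = 41328.205
Step 3 — Rw = 41328.205 * 2444 * 0.000077 ≈ 7777.5 N (5 s.f.)

7777.5 N


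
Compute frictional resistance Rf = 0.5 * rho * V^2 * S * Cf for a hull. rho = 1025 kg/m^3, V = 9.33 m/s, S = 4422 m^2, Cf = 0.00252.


Formula: Rf = 0.5 * rho * V^2 * S * Cf
Step 1 — V^2 = 9.33^2 = 87.0489
Step 2 — 0.5 * rho * V^2 = 0.5 * 1025 * 87.0489 = 44612.56125
Step 3 — Rf = 44612.56125 * 4422 * 0.00252 ≈ 497140 N (5 s.f.)

497140 N


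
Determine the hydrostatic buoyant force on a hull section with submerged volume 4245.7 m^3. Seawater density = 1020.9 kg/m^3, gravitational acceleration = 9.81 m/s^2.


Formula: Fb = rho * g * V
Substituting: Fb = 1020.9 * 9.81 * 4245.7
Intermediate: 1020.9 * 9.81 = 10015.029
Result: Fb = 10015.029 * 4245.7 ≈ 42521000 N (5 s.f.)

42521000 N


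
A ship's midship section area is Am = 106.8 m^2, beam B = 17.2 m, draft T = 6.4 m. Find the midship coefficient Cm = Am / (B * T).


Formula: Cm = Am / (B * T)
Step 1 — B * T = 17.2 * 6.4 = 110.08 m^2
Step 2 — Cm = 106.8 / 110.08 ≈ 0.97020 (5 s.f.)

0.97020


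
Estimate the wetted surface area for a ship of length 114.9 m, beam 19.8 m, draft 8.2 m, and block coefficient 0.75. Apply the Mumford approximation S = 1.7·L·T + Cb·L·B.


Formula: S = 1.7*L*T + V/T with V = Cb*L*B*T, i.e. S = L * (1.7*T + Cb*B)
Step 1 — 1.7*T = 1.7 * 8.2 = 13.94 m
Step 2 — Cb*B = 0.75 * 19.8 = 14.85 m
Step 3 — 1.7*T + Cb*B = 13.94 + 14.85 = 28.79 m
Step 4 — S = 114.9 * 28.79 ≈ 3308.0 m^2 (5 s.f.)

3308.0 m^2


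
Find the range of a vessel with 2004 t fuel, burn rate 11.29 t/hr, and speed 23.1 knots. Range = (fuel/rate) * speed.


Formula: endurance = fuel / rate; range = endurance * speed
Step 1 — endurance = 2004 / 11.29 = 177.5022 hours
Step 2 — range = 177.5022 * 23.1 ≈ 4100.3 nautical miles (5 s.f.)

4100.3 NM


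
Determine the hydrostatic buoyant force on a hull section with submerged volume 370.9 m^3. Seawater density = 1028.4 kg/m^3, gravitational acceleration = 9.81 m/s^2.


Formula: Fb = rho * g * V
Substituting: Fb = 1028.4 * 9.81 * 370.9
Intermediate: 1028.4 * 9.81 = 10088.604
Result: Fb = 10088.604 * 370.9 ≈ 3741900 N (5 s.f.)

3741900 N


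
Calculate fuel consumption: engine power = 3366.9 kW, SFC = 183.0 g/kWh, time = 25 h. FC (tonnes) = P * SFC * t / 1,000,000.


Formula: FC (tonnes) = P * SFC * t / 1,000,000
Step 1 — P * SFC * t = 3366.9 * 183.0 * 25 = 15403567.5 g
Step 2 — FC (tonnes) = 15403567.5 / 1,000,000 ≈ 15.404 tonnes (5 s.f.)

15.404 tonnes


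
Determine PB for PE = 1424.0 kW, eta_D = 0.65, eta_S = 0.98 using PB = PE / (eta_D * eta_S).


Formula: PB = PE / (eta_D * eta_S)
Step 1 — combined efficiency = eta_D * eta_S = 0.65 * 0.98 = 0.637
Step 2 — PB = 1424.0 / 0.637 ≈ 2235.5 kW (5 s.f.)

2235.5 kW


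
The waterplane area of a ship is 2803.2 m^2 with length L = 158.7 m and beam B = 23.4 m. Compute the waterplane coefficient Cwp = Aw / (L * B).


Formula: Cwp = Aw / (L * B)
Step 1 — L * B = 158.7 * 23.4 = 3713.58 m^2
Step 2 — Cwp = 2803.2 / 3713.58 ≈ 0.75485 (5 s.f.)

0.75485


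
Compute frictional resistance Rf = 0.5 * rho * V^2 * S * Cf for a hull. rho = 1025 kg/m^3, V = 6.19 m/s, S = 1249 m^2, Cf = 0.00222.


Formula: Rf = 0.5 * rho * V^2 * S * Cf
Step 1 — V^2 = 6.19^2 = 38.3161
Step 2 — 0.5 * rho * V^2 = 0.5 * 1025 * 38.3161 = 19637.00125
Step 3 — Rf = 19637.00125 * 1249 * 0.00222 ≈ 54449 N (5 s.f.)

54449 N


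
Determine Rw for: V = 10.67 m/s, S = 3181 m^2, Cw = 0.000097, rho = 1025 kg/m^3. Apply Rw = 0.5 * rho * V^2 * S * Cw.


Formula: Rw = 0.5 * rho * V^2 * S * Cw
Step 1 — V^2 = 10.67^2 = 113.8489
Step 2 — 0.5 * rho * V^2 = 0.5 * 1025 * 113.8489 = 58347.56125
Step 3 — Rw = 58347.56125 * 3181 * 0.000097 ≈ 18004 N (5 s.f.)

18004 N


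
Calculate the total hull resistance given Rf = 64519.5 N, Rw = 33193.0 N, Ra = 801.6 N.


Formula: Rt = Rf + Rw + Ra
Substituting: Rt = 64519.5 + 33193.0 + 801.6
Result: Rt = 98514.1 N

98514.1 N


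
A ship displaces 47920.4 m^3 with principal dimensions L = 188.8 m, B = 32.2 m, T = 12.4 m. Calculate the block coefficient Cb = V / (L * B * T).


Formula: Cb = V / (L * B * T)
Step 1 — L * B * T = 188.8 * 32.2 * 12.4 = 75384.064 m^3
Step 2 — Cb = 47920.4 / 75384.064 ≈ 0.63568 (5 s.f.)

0.63568


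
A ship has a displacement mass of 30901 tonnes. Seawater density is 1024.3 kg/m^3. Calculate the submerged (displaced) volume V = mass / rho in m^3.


Formula: V = mass / rho
Step 1 — convert tonnes to kg: 30901 t * 1000 = 30901000 kg
Step 2 — V = 30901000 / 1024.3 ≈ 30168 m^3 (5 s.f.)

30168 m^3


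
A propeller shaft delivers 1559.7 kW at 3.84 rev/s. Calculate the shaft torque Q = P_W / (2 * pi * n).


Formula: Q = P_W / (2 * pi * n)
Step 1 — P_W = 1559.7 kW * 1000 = 1559700.0 W
Step 2 — 2 * pi * n = 2 * pi * 3.84 = 24.127432
Step 3 — Q = 1559700.0 / 24.127432 ≈ 64644 N·m (5 s.f.)

64644 N·m


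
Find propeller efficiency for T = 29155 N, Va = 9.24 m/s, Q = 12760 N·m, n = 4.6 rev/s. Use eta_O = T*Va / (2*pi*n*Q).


Formula: eta = T * Va / (2 * pi * n * Q)
Step 1 — numerator = T * Va = 29155 * 9.24 = 269392.2
Step 2 — 2 * pi * n = 2 * pi * 4.6 = 28.902652
Step 3 — denominator = 28.902652 * 12760 = 368797.84
Step 4 — eta = 269392.2 / 368797.84 ≈ 0.73046 (5 s.f.)

0.73046


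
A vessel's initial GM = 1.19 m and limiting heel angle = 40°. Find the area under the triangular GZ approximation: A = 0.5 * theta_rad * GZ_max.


Formula: GZ_max = GM * sin(theta); Area = 0.5 * theta_rad * GZ_max
Step 1 — GZ_max = 1.19 * sin(40°) = 1.19 * 0.642788 = 0.764918 m
Step 2 — theta_rad = 40 * pi/180 = 0.698132 rad
Step 3 — Area = 0.5 * 0.698132 * 0.764918 ≈ 0.26701 m·rad (5 s.f.)

0.26701 m·rad


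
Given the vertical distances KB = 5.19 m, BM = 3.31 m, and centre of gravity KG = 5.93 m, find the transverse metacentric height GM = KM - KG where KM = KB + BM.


Formula: GM = KB + BM - KG
Step 1 — KM = KB + BM = 5.19 + 3.31 = 8.5 m
Step 2 — GM = KM - KG = 8.5 - 5.93 = 2.57 m

2.57 m


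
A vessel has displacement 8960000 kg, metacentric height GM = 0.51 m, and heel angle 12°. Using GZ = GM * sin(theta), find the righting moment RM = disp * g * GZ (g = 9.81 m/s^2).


Formula: GZ = GM * sin(theta); RM = disp * g * GZ
Step 1 — GZ = 0.51 * sin(12°) = 0.51 * 0.207912 = 0.106035 m
Step 2 — RM = 8960000 * 9.81 * 0.106035 ≈ 9320200 N·m (5 s.f.)

9320200 N·m


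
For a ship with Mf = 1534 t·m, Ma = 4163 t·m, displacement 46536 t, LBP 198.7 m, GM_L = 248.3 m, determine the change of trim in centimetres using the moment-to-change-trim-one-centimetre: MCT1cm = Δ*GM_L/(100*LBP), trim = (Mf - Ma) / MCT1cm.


Formula: net trimming moment = Mf - Ma; MCT1cm = Δ*GM_L/(100*LBP); trim = net moment / MCT1cm
Step 1 — net trimming moment = 1534 - 4163 = -2629 t·m
Step 2 — MCT1cm = 46536 * 248.3 / (100 * 198.7) = 581.5243 t·m/cm
Step 3 — trim = -2629 / 581.5243 ≈ -4.5209 cm (5 s.f.)

-4.5209 cm


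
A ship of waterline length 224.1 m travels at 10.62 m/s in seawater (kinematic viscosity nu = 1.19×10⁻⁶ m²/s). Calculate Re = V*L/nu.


Formula: Re = V * L / nu
Step 1 — V * L = 10.62 * 224.1 = 2379.942 m^2/s
Step 2 — Re = 2379.942 / 1.19e-6 = 2.00e+09

2.00e+09


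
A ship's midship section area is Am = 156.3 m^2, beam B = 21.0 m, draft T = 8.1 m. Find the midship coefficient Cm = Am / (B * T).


Formula: Cm = Am / (B * T)
Step 1 — B * T = 21.0 * 8.1 = 170.1 m^2
Step 2 — Cm = 156.3 / 170.1 ≈ 0.91887 (5 s.f.)

0.91887


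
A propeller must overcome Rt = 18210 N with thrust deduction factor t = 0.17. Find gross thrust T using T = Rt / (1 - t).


Formula: T = Rt / (1 - t)
Step 1 — (1 - t) = 1 - 0.17 = 0.83
Step 2 — T = 18210 / 0.83 ≈ 21940 N (5 s.f.)

21940 N


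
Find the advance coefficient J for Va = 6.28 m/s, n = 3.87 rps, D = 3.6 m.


Formula: J = Va / (n * D)
Step 1 — n * D = 3.87 * 3.6 = 13.932
Step 2 — J = 6.28 / 13.932 ≈ 0.45076 (5 s.f.)

0.45076


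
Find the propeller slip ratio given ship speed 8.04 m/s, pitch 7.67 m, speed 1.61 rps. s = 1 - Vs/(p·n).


Formula: s = 1 - Vs / (p * n)
Step 1 — p * n = 7.67 * 1.61 = 12.3487
Step 2 — Vs / (p*n) = 8.04 / 12.3487 = 0.651081 (6 d.p.)
Step 3 — s = 1 - 0.651081 = 0.348919

0.348919


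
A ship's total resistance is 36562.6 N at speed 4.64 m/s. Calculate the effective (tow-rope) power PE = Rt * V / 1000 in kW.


Formula: PE = Rt * V / 1000 (kW)
Step 1 — PE (W) = 36562.6 * 4.64 = 169650.464 W
Step 2 — PE (kW) = 169650.464 / 1000 ≈ 169.65 kW (5 s.f.)

169.65 kW


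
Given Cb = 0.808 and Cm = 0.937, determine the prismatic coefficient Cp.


Formula: Cp = Cb / Cm
Substituting: Cp = 0.808 / 0.937
Result: Cp ≈ 0.86233 (5 s.f.)

0.86233


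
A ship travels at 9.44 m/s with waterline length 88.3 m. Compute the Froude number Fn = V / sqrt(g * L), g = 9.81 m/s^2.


Formula: Fn = V / sqrt(g * L)
Step 1 — g * L = 9.81 * 88.3 = 866.223
Step 2 — sqrt(g * L) = sqrt(866.223) = 29.431667
Step 3 — Fn = 9.44 / 29.431667 ≈ 0.32074 (5 s.f.)

0.32074


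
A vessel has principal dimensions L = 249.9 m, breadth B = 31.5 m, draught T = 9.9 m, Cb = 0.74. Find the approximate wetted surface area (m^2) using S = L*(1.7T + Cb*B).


Formula: S = 1.7*L*T + V/T with V = Cb*L*B*T, i.e. S = L * (1.7*T + Cb*B)
Step 1 — 1.7*T = 1.7 * 9.9 = 16.83 m
Step 2 — Cb*B = 0.74 * 31.5 = 23.31 m
Step 3 — 1.7*T + Cb*B = 16.83 + 23.31 = 40.14 m
Step 4 — S = 249.9 * 40.14 ≈ 10031 m^2 (5 s.f.)

10031 m^2


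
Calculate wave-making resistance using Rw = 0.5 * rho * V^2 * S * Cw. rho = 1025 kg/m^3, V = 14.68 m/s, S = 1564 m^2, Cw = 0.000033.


Formula: Rw = 0.5 * rho * V^2 * S * Cw
Step 1 — V^2 = 14.68^2 = 215.5024
Step 2 — 0.5 * rho * V^2 = 0.5 * 1025 * 215.5024 = 110444.98
Step 3 — Rw = 110444.98 * 1564 * 0.000033 ≈ 5700.3 N (5 s.f.)

5700.3 N


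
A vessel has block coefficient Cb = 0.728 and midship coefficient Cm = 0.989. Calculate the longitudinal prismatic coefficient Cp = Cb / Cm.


Formula: Cp = Cb / Cm
Substituting: Cp = 0.728 / 0.989
Result: Cp ≈ 0.73610 (5 s.f.)

0.73610


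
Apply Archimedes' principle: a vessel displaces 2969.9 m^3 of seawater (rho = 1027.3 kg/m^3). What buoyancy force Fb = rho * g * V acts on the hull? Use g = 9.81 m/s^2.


Formula: Fb = rho * g * V
Substituting: Fb = 1027.3 * 9.81 * 2969.9
Intermediate: 1027.3 * 9.81 = 10077.813
Result: Fb = 10077.813 * 2969.9 ≈ 29930000 N (5 s.f.)

29930000 N


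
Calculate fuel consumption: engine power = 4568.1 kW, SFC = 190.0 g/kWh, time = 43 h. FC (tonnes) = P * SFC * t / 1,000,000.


Formula: FC (tonnes) = P * SFC * t / 1,000,000
Step 1 — P * SFC * t = 4568.1 * 190.0 * 43 = 37321377.0 g
Step 2 — FC (tonnes) = 37321377.0 / 1,000,000 ≈ 37.321 tonnes (5 s.f.)

37.321 tonnes


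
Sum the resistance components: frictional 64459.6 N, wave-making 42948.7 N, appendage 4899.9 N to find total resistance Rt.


Formula: Rt = Rf + Rw + Ra
Substituting: Rt = 64459.6 + 42948.7 + 4899.9
Result: Rt = 112308.2 N

112308.2 N


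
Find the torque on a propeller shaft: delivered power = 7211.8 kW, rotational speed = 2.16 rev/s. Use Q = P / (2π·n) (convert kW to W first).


Formula: Q = P_W / (2 * pi * n)
Step 1 — P_W = 7211.8 kW * 1000 = 7211800.0 W
Step 2 — 2 * pi * n = 2 * pi * 2.16 = 13.57168
Step 3 — Q = 7211800.0 / 13.57168 ≈ 531390 N·m (5 s.f.)

531390 N·m


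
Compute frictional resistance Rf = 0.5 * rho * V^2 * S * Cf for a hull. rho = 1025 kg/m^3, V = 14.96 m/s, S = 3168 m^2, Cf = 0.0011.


Formula: Rf = 0.5 * rho * V^2 * S * Cf
Step 1 — V^2 = 14.96^2 = 223.8016
Step 2 — 0.5 * rho * V^2 = 0.5 * 1025 * 223.8016 = 114698.32
Step 3 — Rf = 114698.32 * 3168 * 0.0011 ≈ 399700 N (5 s.f.)

399700 N


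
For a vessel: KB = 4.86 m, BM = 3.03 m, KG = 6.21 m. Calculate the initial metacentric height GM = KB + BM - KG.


Formula: GM = KB + BM - KG
Step 1 — KM = KB + BM = 4.86 + 3.03 = 7.89 m
Step 2 — GM = KM - KG = 7.89 - 6.21 = 1.68 m

1.68 m


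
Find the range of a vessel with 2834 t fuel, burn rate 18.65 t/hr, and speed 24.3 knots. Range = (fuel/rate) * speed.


Formula: endurance = fuel / rate; range = endurance * speed
Step 1 — endurance = 2834 / 18.65 = 151.9571 hours
Step 2 — range = 151.9571 * 24.3 ≈ 3692.6 nautical miles (5 s.f.)

3692.6 NM


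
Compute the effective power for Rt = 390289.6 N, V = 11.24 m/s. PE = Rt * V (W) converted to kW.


Formula: PE = Rt * V / 1000 (kW)
Step 1 — PE (W) = 390289.6 * 11.24 = 4386855.104 W
Step 2 — PE (kW) = 4386855.104 / 1000 ≈ 4386.9 kW (5 s.f.)

4386.9 kW


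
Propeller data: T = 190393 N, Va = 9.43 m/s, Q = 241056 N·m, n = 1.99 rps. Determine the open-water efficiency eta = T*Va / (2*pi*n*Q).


Formula: eta = T * Va / (2 * pi * n * Q)
Step 1 — numerator = T * Va = 190393 * 9.43 = 1795405.99
Step 2 — 2 * pi * n = 2 * pi * 1.99 = 12.503539
Step 3 — denominator = 12.503539 * 241056 = 3014053.1
Step 4 — eta = 1795405.99 / 3014053.1 ≈ 0.59568 (5 s.f.)

0.59568


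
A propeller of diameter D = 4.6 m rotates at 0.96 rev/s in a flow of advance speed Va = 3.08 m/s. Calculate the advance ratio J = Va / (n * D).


Formula: J = Va / (n * D)
Step 1 — n * D = 0.96 * 4.6 = 4.416
Step 2 — J = 3.08 / 4.416 ≈ 0.69746 (5 s.f.)

0.69746


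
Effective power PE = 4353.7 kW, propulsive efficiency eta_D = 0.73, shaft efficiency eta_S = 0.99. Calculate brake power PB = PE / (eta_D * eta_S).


Formula: PB = PE / (eta_D * eta_S)
Step 1 — combined efficiency = eta_D * eta_S = 0.73 * 0.99 = 0.7227
Step 2 — PB = 4353.7 / 0.7227 ≈ 6024.2 kW (5 s.f.)

6024.2 kW


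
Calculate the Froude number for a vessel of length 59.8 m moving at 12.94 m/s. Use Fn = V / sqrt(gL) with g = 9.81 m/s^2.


Formula: Fn = V / sqrt(g * L)
Step 1 — g * L = 9.81 * 59.8 = 586.638
Step 2 — sqrt(g * L) = sqrt(586.638) = 24.220611
Step 3 — Fn = 12.94 / 24.220611 ≈ 0.53426 (5 s.f.)

0.53426


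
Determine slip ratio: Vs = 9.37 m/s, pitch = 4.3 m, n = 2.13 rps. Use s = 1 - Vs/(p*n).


Formula: s = 1 - Vs / (p * n)
Step 1 — p * n = 4.3 * 2.13 = 9.159
Step 2 — Vs / (p*n) = 9.37 / 9.159 = 1.023037 (6 d.p.)
Step 3 — s = 1 - 1.023037 = -0.023037

-0.023037


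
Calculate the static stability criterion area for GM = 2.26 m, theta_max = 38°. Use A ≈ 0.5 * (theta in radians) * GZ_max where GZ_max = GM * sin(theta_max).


Formula: GZ_max = GM * sin(theta); Area = 0.5 * theta_rad * GZ_max
Step 1 — GZ_max = 2.26 * sin(38°) = 2.26 * 0.615661 = 1.391394 m
Step 2 — theta_rad = 38 * pi/180 = 0.663225 rad
Step 3 — Area = 0.5 * 0.663225 * 1.391394 ≈ 0.46140 m·rad (5 s.f.)

0.46140 m·rad


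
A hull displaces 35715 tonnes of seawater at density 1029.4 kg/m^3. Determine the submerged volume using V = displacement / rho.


Formula: V = mass / rho
Step 1 — convert tonnes to kg: 35715 t * 1000 = 35715000 kg
Step 2 — V = 35715000 / 1029.4 ≈ 34695 m^3 (5 s.f.)

34695 m^3


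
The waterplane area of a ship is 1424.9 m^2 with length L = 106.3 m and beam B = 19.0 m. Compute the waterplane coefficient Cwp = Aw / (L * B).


Formula: Cwp = Aw / (L * B)
Step 1 — L * B = 106.3 * 19.0 = 2019.7 m^2
Step 2 — Cwp = 1424.9 / 2019.7 ≈ 0.70550 (5 s.f.)

0.70550
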